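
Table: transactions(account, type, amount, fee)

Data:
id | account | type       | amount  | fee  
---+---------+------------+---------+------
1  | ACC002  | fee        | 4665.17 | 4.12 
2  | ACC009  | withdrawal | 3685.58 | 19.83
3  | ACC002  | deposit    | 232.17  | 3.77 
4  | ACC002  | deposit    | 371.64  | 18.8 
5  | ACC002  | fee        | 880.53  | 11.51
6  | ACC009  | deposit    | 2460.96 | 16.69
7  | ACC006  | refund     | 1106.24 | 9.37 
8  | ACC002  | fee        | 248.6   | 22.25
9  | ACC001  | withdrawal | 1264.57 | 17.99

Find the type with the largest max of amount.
SELECT type, MAX(amount) as val
FROM transactions
GROUP BY type
ORDER BY val DESC
LIMIT 1

Result: fee with max(amount) = 4665.17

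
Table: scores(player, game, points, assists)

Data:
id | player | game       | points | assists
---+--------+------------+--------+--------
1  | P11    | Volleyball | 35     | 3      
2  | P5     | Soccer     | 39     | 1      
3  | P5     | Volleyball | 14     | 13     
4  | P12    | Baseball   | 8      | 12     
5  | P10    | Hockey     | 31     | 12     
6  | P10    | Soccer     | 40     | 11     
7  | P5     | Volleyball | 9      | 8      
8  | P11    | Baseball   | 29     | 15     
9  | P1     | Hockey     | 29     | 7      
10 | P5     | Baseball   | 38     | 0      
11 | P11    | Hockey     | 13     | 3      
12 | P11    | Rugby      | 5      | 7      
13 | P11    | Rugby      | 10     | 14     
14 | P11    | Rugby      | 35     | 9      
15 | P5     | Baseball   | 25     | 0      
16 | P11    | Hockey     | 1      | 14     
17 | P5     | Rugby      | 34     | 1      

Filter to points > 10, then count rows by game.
SELECT game, COUNT(*)
FROM scores
WHERE points > 10
GROUP BY game

Note: WHERE filters rows before grouping.

Result:
  Baseball: 3
  Hockey: 3
  Rugby: 2
  Soccer: 2
  Volleyball: 2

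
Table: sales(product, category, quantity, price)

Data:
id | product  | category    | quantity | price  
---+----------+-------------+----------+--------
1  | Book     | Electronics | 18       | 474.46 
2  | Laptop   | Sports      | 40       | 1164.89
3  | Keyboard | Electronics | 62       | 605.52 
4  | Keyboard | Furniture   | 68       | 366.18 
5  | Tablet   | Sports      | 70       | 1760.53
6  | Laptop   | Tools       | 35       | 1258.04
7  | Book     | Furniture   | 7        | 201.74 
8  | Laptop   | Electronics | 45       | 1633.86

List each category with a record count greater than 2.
SELECT category, COUNT(*) as cnt
FROM sales
GROUP BY category
HAVING COUNT(*) > 2

Result:
  Electronics: 3

Note: HAVING filters groups after aggregation, WHERE filters rows before.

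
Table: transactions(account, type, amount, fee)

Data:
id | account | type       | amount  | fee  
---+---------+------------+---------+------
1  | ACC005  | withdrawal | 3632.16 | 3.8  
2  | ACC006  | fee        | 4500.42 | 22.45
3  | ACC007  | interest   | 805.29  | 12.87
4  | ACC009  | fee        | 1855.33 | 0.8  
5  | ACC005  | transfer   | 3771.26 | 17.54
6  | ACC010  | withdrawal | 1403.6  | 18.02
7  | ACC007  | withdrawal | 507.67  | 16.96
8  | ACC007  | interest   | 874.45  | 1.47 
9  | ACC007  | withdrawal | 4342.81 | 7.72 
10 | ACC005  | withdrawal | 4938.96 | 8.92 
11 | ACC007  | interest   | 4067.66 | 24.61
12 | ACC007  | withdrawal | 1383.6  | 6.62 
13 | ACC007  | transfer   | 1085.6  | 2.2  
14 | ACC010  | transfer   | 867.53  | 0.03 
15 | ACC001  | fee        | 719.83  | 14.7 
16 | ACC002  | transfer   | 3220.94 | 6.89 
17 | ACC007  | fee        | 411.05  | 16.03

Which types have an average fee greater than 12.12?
SELECT type, AVG(fee)
FROM transactions
GROUP BY type
HAVING AVG(fee) > 12.12

Result:
  fee: avg=13.50
  interest: avg=12.98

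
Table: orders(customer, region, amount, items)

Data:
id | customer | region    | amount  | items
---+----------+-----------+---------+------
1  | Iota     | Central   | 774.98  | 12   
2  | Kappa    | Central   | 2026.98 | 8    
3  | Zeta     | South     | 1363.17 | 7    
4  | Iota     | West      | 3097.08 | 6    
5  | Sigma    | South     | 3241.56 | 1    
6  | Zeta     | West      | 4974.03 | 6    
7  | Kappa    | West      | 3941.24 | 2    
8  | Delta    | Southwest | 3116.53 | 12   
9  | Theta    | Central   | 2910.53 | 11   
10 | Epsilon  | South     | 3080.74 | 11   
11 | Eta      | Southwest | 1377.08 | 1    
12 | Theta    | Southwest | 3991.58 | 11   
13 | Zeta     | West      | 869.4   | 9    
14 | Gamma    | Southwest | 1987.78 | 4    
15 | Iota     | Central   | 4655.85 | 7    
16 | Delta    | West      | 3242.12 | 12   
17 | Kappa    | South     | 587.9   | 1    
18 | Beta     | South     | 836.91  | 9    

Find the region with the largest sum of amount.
SELECT region, SUM(amount) as val
FROM orders
GROUP BY region
ORDER BY val DESC
LIMIT 1

Result: West with sum(amount) = 16123.87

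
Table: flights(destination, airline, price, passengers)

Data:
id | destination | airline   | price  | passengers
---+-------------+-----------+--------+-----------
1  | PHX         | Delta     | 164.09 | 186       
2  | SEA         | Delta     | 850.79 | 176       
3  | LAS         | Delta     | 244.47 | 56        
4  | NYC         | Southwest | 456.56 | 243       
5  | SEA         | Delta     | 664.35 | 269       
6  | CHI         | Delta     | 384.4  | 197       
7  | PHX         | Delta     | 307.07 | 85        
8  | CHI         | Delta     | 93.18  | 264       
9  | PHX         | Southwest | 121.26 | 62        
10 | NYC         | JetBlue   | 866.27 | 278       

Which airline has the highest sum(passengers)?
SELECT airline, SUM(passengers) as val
FROM flights
GROUP BY airline
ORDER BY val DESC
LIMIT 1

Result: Delta with sum(passengers) = 1233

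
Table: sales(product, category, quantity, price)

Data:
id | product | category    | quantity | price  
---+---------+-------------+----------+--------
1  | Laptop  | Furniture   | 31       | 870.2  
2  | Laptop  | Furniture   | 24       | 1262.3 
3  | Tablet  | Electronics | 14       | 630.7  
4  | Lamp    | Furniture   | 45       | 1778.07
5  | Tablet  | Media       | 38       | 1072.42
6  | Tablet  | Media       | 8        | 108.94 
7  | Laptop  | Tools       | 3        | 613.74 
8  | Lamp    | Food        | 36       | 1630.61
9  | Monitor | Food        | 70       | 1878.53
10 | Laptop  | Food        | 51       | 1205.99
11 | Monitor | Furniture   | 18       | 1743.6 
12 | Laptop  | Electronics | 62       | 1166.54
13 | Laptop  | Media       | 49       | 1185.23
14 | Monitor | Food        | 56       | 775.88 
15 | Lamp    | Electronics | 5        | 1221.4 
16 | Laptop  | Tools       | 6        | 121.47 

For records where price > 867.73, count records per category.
SELECT category, COUNT(*)
FROM sales
WHERE price > 867.73
GROUP BY category

Note: WHERE filters rows before grouping.

Result:
  Electronics: 2
  Food: 3
  Furniture: 4
  Media: 2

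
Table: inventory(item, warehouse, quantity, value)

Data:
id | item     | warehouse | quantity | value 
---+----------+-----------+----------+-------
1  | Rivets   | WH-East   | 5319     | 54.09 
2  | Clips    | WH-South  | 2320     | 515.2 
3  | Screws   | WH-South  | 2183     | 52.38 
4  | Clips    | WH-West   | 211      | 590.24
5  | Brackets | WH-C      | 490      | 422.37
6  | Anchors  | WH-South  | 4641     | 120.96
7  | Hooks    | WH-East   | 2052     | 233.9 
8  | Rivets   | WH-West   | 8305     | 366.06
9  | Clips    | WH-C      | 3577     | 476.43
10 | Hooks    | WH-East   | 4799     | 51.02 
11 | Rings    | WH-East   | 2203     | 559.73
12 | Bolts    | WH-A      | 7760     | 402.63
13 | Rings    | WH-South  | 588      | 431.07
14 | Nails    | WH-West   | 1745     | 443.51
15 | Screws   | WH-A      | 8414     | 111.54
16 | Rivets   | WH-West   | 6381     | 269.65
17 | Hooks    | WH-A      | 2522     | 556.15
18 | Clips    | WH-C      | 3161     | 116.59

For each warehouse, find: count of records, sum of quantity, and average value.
SELECT warehouse,
       COUNT(*) as cnt,
       SUM(quantity) as total_quantity,
       AVG(value) as avg_value
FROM inventory
GROUP BY warehouse

Result:
  WH-A: 3 records, 18696 total quantity, 356.77 avg value
  WH-C: 3 records, 7228 total quantity, 338.46 avg value
  WH-East: 4 records, 14373 total quantity, 224.69 avg value
  WH-South: 4 records, 9732 total quantity, 279.90 avg value
  WH-West: 4 records, 16642 total quantity, 417.37 avg value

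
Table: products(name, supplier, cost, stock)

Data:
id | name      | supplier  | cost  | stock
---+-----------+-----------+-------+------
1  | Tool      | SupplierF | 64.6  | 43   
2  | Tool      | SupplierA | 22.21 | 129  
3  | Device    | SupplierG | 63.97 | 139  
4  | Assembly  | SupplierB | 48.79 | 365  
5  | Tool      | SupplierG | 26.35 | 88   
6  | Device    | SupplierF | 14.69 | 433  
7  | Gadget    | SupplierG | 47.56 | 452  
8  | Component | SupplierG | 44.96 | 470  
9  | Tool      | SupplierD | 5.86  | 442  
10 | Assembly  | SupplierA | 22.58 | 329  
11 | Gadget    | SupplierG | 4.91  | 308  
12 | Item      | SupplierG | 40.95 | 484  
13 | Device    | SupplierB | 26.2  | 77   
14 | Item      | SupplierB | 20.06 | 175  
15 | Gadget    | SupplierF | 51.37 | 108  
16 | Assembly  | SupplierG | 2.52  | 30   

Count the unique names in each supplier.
SELECT supplier, COUNT(DISTINCT name)
FROM products
GROUP BY supplier

Result:
  SupplierA: 2 distinct
  SupplierB: 3 distinct
  SupplierD: 1 distinct
  SupplierF: 3 distinct
  SupplierG: 6 distinct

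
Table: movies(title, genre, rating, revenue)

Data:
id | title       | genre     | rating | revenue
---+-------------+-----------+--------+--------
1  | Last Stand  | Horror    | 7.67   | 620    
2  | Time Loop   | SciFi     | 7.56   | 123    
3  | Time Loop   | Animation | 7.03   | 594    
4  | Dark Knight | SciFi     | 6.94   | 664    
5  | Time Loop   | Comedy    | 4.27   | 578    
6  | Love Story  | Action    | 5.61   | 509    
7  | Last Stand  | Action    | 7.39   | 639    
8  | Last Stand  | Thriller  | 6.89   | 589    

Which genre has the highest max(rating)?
SELECT genre, MAX(rating) as val
FROM movies
GROUP BY genre
ORDER BY val DESC
LIMIT 1

Result: Horror with max(rating) = 7.67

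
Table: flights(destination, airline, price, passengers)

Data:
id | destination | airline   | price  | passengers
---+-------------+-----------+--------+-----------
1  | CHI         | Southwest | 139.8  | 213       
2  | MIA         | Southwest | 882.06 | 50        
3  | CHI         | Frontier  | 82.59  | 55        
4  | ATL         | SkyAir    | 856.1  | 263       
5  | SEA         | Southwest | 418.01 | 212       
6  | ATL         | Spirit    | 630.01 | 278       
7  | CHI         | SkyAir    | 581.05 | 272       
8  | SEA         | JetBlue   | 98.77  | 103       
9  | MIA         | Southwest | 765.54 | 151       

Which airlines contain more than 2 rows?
SELECT airline, COUNT(*) as cnt
FROM flights
GROUP BY airline
HAVING COUNT(*) > 2

Result:
  Southwest: 4

Note: HAVING filters groups after aggregation, WHERE filters rows before.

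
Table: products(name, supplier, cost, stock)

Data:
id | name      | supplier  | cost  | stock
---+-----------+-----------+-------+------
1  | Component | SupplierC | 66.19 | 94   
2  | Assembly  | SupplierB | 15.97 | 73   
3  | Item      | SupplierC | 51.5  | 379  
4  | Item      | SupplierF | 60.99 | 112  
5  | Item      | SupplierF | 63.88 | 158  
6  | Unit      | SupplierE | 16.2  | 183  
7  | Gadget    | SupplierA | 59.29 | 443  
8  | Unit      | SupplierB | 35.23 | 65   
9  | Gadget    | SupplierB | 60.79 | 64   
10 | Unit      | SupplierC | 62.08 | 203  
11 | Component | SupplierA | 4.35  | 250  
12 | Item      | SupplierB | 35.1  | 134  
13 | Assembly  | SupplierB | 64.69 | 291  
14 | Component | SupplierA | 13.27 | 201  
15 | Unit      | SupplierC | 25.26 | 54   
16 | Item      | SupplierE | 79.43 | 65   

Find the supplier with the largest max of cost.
SELECT supplier, MAX(cost) as val
FROM products
GROUP BY supplier
ORDER BY val DESC
LIMIT 1

Result: SupplierE with max(cost) = 79.43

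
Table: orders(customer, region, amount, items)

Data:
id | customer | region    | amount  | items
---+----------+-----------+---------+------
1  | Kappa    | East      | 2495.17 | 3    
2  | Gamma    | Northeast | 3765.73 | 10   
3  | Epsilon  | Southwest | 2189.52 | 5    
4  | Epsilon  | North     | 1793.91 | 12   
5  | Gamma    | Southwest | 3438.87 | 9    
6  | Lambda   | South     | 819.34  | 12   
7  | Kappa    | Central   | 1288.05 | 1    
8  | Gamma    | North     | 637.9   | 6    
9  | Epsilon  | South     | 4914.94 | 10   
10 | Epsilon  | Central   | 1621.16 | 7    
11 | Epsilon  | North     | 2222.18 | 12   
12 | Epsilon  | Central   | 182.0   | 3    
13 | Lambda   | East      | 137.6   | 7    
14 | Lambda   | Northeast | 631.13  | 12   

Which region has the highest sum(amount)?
SELECT region, SUM(amount) as val
FROM orders
GROUP BY region
ORDER BY val DESC
LIMIT 1

Result: South with sum(amount) = 5734.28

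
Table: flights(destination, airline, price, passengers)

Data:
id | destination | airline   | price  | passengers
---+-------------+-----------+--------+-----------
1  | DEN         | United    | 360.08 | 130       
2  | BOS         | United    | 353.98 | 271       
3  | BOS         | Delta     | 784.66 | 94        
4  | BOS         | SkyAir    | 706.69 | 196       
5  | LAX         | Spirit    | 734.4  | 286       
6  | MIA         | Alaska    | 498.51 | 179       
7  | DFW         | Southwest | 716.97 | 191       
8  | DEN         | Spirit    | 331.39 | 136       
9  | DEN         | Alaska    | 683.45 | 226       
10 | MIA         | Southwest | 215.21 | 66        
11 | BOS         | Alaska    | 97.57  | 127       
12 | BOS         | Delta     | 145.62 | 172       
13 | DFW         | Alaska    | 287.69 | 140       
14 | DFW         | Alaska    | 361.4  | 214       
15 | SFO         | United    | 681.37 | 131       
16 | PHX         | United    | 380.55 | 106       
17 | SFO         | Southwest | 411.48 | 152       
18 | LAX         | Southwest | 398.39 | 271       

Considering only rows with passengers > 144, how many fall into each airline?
SELECT airline, COUNT(*)
FROM flights
WHERE passengers > 144
GROUP BY airline

Note: WHERE filters rows before grouping.

Result:
  Alaska: 3
  Delta: 1
  SkyAir: 1
  Southwest: 3
  Spirit: 1
  United: 1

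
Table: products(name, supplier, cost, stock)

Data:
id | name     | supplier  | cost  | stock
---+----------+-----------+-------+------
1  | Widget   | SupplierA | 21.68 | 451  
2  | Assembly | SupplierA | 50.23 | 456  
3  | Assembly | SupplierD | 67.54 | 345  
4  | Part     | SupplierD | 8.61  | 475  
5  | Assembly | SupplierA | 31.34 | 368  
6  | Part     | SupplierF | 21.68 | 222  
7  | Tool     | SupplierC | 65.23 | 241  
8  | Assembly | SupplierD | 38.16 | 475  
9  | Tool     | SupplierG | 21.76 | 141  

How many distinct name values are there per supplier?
SELECT supplier, COUNT(DISTINCT name)
FROM products
GROUP BY supplier

Result:
  SupplierA: 2 distinct
  SupplierC: 1 distinct
  SupplierD: 2 distinct
  SupplierF: 1 distinct
  SupplierG: 1 distinct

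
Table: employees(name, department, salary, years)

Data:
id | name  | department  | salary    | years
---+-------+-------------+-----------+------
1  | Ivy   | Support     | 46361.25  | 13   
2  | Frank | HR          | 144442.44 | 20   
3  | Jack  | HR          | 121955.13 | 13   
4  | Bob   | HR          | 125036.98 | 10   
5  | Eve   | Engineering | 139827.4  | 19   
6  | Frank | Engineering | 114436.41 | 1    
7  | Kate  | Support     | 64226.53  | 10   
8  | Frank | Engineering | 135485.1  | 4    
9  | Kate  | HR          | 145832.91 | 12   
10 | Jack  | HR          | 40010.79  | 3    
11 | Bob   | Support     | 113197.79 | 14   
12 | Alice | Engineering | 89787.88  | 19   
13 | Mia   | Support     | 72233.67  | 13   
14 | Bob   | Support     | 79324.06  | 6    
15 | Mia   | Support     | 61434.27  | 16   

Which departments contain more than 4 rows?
SELECT department, COUNT(*) as cnt
FROM employees
GROUP BY department
HAVING COUNT(*) > 4

Result:
  HR: 5
  Support: 6

Note: HAVING filters groups after aggregation, WHERE filters rows before.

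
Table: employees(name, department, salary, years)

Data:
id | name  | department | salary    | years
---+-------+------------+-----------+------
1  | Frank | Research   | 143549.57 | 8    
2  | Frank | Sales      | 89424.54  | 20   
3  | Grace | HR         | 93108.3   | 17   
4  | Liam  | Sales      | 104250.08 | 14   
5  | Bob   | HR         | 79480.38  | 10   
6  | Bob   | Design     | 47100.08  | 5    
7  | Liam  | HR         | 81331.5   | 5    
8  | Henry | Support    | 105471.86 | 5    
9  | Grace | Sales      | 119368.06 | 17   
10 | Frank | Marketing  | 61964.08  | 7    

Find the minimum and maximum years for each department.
SELECT department, MIN(years), MAX(years)
FROM employees
GROUP BY department

Result:
  Design: min=5, max=5
  HR: min=5, max=17
  Marketing: min=7, max=7
  Research: min=8, max=8
  Sales: min=14, max=20
  Support: min=5, max=5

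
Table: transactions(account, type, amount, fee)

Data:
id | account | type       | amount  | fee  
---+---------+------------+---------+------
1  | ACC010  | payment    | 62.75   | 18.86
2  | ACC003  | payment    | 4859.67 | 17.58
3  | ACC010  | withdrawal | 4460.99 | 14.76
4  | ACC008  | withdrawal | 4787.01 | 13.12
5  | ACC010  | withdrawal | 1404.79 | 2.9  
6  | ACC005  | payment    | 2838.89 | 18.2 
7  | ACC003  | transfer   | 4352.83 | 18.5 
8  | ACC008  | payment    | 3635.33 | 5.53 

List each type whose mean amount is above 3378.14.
SELECT type, AVG(amount)
FROM transactions
GROUP BY type
HAVING AVG(amount) > 3378.14

Result:
  transfer: avg=4352.83
  withdrawal: avg=3550.93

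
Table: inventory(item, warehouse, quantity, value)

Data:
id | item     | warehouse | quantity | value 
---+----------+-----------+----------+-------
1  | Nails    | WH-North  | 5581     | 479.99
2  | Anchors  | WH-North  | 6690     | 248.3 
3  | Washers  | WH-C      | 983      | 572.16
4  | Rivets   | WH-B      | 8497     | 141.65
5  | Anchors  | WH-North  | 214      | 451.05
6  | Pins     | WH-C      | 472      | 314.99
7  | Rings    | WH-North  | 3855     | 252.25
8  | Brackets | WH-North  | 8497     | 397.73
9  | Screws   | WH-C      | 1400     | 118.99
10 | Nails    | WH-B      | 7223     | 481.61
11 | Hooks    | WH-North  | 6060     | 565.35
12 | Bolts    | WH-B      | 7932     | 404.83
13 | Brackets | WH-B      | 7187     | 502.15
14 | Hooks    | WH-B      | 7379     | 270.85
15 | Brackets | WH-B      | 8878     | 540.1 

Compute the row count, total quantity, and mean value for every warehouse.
SELECT warehouse,
       COUNT(*) as cnt,
       SUM(quantity) as total_quantity,
       AVG(value) as avg_value
FROM inventory
GROUP BY warehouse

Result:
  WH-B: 6 records, 47096 total quantity, 390.20 avg value
  WH-C: 3 records, 2855 total quantity, 335.38 avg value
  WH-North: 6 records, 30897 total quantity, 399.11 avg value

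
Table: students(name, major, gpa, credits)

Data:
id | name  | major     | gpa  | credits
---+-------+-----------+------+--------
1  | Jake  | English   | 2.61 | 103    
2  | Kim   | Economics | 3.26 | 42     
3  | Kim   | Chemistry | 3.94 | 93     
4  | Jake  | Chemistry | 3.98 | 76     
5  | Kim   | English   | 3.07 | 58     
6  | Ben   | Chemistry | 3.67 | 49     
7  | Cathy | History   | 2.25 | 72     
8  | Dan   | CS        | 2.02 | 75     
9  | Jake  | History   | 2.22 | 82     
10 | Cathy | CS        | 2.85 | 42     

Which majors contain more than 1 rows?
SELECT major, COUNT(*) as cnt
FROM students
GROUP BY major
HAVING COUNT(*) > 1

Result:
  CS: 2
  Chemistry: 3
  English: 2
  History: 2

Note: HAVING filters groups after aggregation, WHERE filters rows before.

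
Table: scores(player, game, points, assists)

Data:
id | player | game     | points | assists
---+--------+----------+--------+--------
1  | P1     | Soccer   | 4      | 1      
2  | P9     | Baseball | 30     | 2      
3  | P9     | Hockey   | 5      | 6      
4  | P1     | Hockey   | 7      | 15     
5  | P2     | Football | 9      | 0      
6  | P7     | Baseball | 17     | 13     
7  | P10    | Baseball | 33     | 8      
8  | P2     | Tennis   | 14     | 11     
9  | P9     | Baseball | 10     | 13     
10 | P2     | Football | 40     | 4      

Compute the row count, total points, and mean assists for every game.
SELECT game,
       COUNT(*) as cnt,
       SUM(points) as total_points,
       AVG(assists) as avg_assists
FROM scores
GROUP BY game

Result:
  Baseball: 4 records, 90 total points, 9.00 avg assists
  Football: 2 records, 49 total points, 2.00 avg assists
  Hockey: 2 records, 12 total points, 10.50 avg assists
  Soccer: 1 records, 4 total points, 1.00 avg assists
  Tennis: 1 records, 14 total points, 11.00 avg assists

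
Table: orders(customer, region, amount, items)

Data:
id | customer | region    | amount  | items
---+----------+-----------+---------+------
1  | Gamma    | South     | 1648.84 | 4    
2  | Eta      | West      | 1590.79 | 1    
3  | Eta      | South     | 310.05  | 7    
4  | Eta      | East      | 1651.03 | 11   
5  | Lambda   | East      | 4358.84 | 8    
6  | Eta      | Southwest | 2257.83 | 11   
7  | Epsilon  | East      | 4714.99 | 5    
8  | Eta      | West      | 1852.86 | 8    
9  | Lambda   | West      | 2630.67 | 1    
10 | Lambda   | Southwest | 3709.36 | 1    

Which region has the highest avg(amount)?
SELECT region, AVG(amount) as val
FROM orders
GROUP BY region
ORDER BY val DESC
LIMIT 1

Result: East with avg(amount) = 3574.95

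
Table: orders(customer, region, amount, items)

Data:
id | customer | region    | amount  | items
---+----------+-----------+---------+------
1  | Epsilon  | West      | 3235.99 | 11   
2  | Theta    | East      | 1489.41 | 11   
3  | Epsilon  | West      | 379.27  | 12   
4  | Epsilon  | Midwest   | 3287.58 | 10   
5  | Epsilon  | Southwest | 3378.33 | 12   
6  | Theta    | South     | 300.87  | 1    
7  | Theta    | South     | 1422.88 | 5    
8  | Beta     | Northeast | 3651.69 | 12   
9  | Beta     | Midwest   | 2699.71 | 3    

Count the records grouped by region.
SELECT region, COUNT(*) as count
FROM orders
GROUP BY region

Result:
  East: 1
  Midwest: 2
  Northeast: 1
  South: 2
  Southwest: 1
  West: 2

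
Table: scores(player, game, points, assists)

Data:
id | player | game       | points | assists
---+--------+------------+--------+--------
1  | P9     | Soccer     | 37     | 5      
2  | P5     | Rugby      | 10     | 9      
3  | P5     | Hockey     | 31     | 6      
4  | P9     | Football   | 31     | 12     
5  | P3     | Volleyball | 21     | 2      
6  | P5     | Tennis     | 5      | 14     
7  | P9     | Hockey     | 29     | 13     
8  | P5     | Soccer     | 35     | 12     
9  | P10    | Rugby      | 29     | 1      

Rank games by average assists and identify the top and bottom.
SELECT game, AVG(assists)
FROM scores
GROUP BY game
ORDER BY AVG(assists)

All groups:
  Volleyball: 2.00
  Rugby: 5.00
  Soccer: 8.50
  Hockey: 9.50
  Football: 12.00
  Tennis: 14.00

Highest: Tennis (14.00)
Lowest: Volleyball (2.00)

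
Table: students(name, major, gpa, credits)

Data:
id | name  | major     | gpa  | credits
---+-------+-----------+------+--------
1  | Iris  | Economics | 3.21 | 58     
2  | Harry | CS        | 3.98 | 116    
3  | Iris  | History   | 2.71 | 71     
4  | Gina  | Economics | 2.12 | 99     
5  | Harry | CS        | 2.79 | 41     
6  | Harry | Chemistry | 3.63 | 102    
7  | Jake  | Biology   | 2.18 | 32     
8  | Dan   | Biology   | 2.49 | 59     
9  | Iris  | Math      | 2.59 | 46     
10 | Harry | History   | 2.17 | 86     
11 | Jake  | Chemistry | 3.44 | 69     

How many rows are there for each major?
SELECT major, COUNT(*) as count
FROM students
GROUP BY major

Result:
  Biology: 2
  CS: 2
  Chemistry: 2
  Economics: 2
  History: 2
  Math: 1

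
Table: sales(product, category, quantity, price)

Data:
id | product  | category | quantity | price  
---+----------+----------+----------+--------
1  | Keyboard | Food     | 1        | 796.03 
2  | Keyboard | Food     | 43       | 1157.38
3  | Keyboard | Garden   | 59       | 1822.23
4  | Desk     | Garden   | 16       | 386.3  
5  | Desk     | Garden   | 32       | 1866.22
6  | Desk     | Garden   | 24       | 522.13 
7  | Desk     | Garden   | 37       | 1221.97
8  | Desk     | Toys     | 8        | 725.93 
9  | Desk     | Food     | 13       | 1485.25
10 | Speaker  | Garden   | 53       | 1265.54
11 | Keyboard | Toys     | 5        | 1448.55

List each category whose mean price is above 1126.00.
SELECT category, AVG(price)
FROM sales
GROUP BY category
HAVING AVG(price) > 1126.00

Result:
  Food: avg=1146.22
  Garden: avg=1180.73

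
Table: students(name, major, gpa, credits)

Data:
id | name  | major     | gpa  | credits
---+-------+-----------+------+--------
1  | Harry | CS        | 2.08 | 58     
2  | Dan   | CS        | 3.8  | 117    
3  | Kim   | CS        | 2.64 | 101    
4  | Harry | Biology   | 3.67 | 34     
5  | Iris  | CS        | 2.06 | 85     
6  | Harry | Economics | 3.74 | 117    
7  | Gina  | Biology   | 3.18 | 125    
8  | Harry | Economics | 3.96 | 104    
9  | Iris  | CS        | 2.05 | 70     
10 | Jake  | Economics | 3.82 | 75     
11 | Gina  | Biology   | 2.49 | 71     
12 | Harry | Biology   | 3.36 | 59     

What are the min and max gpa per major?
SELECT major, MIN(gpa), MAX(gpa)
FROM students
GROUP BY major

Result:
  Biology: min=2.49, max=3.67
  CS: min=2.05, max=3.80
  Economics: min=3.74, max=3.96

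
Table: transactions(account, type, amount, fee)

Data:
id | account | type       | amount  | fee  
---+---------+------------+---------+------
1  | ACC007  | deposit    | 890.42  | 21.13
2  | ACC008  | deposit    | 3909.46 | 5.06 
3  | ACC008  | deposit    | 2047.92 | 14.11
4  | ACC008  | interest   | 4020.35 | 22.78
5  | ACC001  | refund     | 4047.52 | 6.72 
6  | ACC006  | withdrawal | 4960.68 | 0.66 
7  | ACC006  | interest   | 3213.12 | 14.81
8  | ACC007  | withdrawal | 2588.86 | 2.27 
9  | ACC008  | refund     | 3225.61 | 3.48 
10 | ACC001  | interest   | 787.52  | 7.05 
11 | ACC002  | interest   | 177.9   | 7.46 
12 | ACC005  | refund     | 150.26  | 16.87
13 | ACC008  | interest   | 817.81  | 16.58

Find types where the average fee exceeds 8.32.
SELECT type, AVG(fee)
FROM transactions
GROUP BY type
HAVING AVG(fee) > 8.32

Result:
  deposit: avg=13.43
  interest: avg=13.74
  refund: avg=9.02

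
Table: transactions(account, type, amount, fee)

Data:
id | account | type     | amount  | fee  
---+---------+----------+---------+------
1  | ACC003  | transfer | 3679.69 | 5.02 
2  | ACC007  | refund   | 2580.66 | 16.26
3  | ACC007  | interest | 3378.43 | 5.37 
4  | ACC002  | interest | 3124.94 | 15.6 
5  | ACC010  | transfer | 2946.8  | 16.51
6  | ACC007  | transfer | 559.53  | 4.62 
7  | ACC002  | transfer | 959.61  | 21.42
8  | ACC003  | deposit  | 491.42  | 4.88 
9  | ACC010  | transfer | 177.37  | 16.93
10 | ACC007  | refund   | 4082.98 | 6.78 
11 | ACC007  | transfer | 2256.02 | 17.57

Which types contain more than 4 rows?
SELECT type, COUNT(*) as cnt
FROM transactions
GROUP BY type
HAVING COUNT(*) > 4

Result:
  transfer: 6

Note: HAVING filters groups after aggregation, WHERE filters rows before.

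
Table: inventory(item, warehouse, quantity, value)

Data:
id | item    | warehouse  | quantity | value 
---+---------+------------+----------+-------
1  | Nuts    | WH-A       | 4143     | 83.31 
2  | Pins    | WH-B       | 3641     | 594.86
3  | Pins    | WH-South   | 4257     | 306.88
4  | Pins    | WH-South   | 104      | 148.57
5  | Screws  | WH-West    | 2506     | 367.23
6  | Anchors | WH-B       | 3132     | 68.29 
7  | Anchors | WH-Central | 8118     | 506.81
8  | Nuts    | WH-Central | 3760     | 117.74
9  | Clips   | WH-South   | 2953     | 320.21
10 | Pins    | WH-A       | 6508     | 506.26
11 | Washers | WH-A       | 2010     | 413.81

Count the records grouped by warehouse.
SELECT warehouse, COUNT(*) as count
FROM inventory
GROUP BY warehouse

Result:
  WH-A: 3
  WH-B: 2
  WH-Central: 2
  WH-South: 3
  WH-West: 1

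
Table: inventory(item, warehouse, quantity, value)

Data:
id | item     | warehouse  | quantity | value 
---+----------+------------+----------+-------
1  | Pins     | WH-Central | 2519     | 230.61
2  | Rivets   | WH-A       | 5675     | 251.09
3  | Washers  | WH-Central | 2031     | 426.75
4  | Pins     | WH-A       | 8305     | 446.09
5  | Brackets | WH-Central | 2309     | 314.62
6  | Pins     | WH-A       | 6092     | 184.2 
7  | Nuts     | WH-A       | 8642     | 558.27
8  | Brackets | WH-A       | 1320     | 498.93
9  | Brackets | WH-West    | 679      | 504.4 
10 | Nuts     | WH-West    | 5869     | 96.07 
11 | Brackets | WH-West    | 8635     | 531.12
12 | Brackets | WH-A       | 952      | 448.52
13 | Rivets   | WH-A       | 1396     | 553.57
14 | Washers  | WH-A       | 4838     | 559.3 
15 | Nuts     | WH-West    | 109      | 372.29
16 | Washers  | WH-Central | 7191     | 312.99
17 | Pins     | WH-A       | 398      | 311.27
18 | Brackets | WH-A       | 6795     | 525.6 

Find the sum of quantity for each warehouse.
SELECT warehouse, SUM(quantity) as result
FROM inventory
GROUP BY warehouse

Result:
  WH-A: 44413
  WH-Central: 14050
  WH-West: 15292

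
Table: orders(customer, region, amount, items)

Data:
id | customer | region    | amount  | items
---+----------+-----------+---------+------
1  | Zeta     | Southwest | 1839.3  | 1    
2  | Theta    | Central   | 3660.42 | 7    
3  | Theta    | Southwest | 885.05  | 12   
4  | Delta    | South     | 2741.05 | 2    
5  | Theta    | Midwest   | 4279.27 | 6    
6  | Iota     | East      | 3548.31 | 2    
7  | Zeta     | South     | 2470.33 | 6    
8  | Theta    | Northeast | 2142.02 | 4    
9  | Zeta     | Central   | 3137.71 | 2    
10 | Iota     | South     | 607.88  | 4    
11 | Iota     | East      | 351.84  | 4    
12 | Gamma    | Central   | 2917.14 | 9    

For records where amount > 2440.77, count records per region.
SELECT region, COUNT(*)
FROM orders
WHERE amount > 2440.77
GROUP BY region

Note: WHERE filters rows before grouping.

Result:
  Central: 3
  East: 1
  Midwest: 1
  South: 2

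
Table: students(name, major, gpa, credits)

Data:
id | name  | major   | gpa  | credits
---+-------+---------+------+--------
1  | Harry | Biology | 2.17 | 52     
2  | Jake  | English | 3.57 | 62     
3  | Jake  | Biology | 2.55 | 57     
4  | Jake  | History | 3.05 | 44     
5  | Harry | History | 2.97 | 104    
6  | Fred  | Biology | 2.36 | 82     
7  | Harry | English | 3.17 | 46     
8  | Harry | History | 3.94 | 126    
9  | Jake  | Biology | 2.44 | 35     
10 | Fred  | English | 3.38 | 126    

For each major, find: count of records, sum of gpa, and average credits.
SELECT major,
       COUNT(*) as cnt,
       SUM(gpa) as total_gpa,
       AVG(credits) as avg_credits
FROM students
GROUP BY major

Result:
  Biology: 4 records, 9.52 total gpa, 56.50 avg credits
  English: 3 records, 10.12 total gpa, 78.00 avg credits
  History: 3 records, 9.96 total gpa, 91.33 avg credits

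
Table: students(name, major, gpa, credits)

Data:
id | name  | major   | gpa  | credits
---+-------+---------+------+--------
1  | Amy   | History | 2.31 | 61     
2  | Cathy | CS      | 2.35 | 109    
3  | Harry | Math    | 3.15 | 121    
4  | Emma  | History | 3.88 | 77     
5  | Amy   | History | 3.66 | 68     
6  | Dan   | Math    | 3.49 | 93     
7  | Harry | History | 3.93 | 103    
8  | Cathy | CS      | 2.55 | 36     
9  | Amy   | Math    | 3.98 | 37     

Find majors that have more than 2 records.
SELECT major, COUNT(*) as cnt
FROM students
GROUP BY major
HAVING COUNT(*) > 2

Result:
  History: 4
  Math: 3

Note: HAVING filters groups after aggregation, WHERE filters rows before.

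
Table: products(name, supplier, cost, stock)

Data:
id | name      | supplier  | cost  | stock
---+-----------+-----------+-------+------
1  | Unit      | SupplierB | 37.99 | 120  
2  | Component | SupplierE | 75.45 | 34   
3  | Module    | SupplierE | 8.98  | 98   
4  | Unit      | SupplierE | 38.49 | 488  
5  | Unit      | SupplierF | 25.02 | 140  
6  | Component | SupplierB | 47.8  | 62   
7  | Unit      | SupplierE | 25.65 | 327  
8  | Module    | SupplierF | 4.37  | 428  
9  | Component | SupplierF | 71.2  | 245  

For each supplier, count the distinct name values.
SELECT supplier, COUNT(DISTINCT name)
FROM products
GROUP BY supplier

Result:
  SupplierB: 2 distinct
  SupplierE: 3 distinct
  SupplierF: 3 distinct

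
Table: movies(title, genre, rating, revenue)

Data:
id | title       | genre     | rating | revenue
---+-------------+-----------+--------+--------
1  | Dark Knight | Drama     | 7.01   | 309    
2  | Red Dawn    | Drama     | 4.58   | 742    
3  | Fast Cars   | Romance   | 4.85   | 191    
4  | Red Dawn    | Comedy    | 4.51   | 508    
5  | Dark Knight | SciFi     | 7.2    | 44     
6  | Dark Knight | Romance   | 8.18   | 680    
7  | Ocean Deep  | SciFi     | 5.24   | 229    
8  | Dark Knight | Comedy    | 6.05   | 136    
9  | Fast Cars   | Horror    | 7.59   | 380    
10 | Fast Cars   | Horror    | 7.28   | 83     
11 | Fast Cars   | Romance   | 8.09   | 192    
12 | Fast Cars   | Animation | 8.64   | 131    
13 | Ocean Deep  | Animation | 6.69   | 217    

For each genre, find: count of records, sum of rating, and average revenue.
SELECT genre,
       COUNT(*) as cnt,
       SUM(rating) as total_rating,
       AVG(revenue) as avg_revenue
FROM movies
GROUP BY genre

Result:
  Animation: 2 records, 15.33 total rating, 174.00 avg revenue
  Comedy: 2 records, 10.56 total rating, 322.00 avg revenue
  Drama: 2 records, 11.59 total rating, 525.50 avg revenue
  Horror: 2 records, 14.87 total rating, 231.50 avg revenue
  Romance: 3 records, 21.12 total rating, 354.33 avg revenue
  SciFi: 2 records, 12.44 total rating, 136.50 avg revenue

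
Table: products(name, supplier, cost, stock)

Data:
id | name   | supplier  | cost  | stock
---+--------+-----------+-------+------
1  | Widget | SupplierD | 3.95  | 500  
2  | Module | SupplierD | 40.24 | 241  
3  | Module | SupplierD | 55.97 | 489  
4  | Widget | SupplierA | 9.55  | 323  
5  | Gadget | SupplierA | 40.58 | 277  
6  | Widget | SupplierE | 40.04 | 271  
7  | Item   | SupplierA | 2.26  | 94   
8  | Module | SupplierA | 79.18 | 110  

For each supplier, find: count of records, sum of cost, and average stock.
SELECT supplier,
       COUNT(*) as cnt,
       SUM(cost) as total_cost,
       AVG(stock) as avg_stock
FROM products
GROUP BY supplier

Result:
  SupplierA: 4 records, 131.57 total cost, 201.00 avg stock
  SupplierD: 3 records, 100.16 total cost, 410.00 avg stock
  SupplierE: 1 records, 40.04 total cost, 271.00 avg stock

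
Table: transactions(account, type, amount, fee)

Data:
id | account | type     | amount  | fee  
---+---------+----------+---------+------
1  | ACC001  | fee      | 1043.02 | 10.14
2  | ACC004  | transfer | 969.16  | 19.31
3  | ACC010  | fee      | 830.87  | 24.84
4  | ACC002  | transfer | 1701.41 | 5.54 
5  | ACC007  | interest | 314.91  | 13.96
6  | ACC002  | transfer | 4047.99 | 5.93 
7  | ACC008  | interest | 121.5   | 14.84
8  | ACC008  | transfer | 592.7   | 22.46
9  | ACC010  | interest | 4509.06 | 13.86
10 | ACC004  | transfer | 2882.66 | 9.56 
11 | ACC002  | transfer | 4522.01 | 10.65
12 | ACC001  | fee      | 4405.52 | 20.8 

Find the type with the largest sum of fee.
SELECT type, SUM(fee) as val
FROM transactions
GROUP BY type
ORDER BY val DESC
LIMIT 1

Result: transfer with sum(fee) = 73.45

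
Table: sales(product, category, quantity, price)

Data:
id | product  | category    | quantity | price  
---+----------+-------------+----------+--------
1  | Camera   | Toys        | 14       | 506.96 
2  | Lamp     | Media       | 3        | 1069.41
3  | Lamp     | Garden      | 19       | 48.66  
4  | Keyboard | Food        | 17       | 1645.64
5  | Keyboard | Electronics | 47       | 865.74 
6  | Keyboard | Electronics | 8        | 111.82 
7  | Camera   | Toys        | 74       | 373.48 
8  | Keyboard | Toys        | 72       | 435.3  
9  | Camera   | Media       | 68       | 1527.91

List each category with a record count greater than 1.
SELECT category, COUNT(*) as cnt
FROM sales
GROUP BY category
HAVING COUNT(*) > 1

Result:
  Electronics: 2
  Media: 2
  Toys: 3

Note: HAVING filters groups after aggregation, WHERE filters rows before.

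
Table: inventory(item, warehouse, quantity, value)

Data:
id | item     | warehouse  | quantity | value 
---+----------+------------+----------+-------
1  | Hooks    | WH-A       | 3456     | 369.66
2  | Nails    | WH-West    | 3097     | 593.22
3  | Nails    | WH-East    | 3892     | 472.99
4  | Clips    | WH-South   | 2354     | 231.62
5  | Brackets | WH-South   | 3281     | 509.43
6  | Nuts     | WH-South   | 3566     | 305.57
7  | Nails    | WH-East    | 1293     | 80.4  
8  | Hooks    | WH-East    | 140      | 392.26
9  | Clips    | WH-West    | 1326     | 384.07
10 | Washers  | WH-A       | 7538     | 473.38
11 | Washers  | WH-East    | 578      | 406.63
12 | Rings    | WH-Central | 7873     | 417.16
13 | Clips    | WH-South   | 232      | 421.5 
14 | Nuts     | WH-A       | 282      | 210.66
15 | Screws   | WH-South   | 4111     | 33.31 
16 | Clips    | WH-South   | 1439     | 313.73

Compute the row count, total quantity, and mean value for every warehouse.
SELECT warehouse,
       COUNT(*) as cnt,
       SUM(quantity) as total_quantity,
       AVG(value) as avg_value
FROM inventory
GROUP BY warehouse

Result:
  WH-A: 3 records, 11276 total quantity, 351.23 avg value
  WH-Central: 1 records, 7873 total quantity, 417.16 avg value
  WH-East: 4 records, 5903 total quantity, 338.07 avg value
  WH-South: 6 records, 14983 total quantity, 302.53 avg value
  WH-West: 2 records, 4423 total quantity, 488.65 avg value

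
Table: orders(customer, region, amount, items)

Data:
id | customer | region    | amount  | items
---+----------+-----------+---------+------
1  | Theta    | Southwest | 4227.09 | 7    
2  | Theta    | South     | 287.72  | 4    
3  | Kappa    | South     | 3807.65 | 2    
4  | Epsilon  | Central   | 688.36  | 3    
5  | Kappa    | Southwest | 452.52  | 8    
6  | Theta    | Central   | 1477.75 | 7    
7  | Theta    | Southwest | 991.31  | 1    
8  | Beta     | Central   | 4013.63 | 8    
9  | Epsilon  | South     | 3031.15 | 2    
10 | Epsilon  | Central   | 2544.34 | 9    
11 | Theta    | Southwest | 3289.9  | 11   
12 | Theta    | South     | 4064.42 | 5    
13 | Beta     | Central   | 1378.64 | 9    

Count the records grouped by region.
SELECT region, COUNT(*) as count
FROM orders
GROUP BY region

Result:
  Central: 5
  South: 4
  Southwest: 4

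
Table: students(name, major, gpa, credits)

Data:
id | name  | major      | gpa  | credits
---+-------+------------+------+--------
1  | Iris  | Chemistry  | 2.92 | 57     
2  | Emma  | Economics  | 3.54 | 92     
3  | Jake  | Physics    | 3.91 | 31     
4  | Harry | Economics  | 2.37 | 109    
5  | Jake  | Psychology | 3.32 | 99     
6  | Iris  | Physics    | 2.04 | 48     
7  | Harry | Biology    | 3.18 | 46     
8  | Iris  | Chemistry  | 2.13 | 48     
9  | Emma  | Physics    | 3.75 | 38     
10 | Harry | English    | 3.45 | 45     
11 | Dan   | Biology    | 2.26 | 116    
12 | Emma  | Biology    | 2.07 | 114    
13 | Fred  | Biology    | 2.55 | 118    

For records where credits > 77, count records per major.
SELECT major, COUNT(*)
FROM students
WHERE credits > 77
GROUP BY major

Note: WHERE filters rows before grouping.

Result:
  Biology: 3
  Economics: 2
  Psychology: 1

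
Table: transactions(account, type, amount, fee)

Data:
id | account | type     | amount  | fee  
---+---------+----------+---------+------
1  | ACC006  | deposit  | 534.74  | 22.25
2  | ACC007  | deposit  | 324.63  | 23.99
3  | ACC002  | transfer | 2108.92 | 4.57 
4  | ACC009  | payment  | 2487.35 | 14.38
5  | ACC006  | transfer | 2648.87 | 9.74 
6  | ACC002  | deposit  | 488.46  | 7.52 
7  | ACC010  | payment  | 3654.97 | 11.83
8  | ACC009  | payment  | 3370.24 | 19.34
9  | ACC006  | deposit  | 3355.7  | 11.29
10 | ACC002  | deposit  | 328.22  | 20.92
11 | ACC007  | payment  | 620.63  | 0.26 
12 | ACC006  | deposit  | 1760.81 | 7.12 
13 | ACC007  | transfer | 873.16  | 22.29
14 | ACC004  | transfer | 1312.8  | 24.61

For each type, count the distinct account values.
SELECT type, COUNT(DISTINCT account)
FROM transactions
GROUP BY type

Result:
  deposit: 3 distinct
  payment: 3 distinct
  transfer: 4 distinct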